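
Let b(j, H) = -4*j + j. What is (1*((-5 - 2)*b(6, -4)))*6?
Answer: 756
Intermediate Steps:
b(j, H) = -3*j
(1*((-5 - 2)*b(6, -4)))*6 = (1*((-5 - 2)*(-3*6)))*6 = (1*(-7*(-18)))*6 = (1*126)*6 = 126*6 = 756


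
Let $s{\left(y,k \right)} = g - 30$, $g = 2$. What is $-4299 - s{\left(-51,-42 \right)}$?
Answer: $-4271$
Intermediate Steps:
$s{\left(y,k \right)} = -28$ ($s{\left(y,k \right)} = 2 - 30 = -28$)
$-4299 - s{\left(-51,-42 \right)} = -4299 - -28 = -4299 + 28 = -4271$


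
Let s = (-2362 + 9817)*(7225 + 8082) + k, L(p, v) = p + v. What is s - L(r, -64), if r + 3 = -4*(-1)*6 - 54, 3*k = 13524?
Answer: 114118290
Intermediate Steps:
k = 4508 (k = (⅓)*13524 = 4508)
r = -33 (r = -3 + (-4*(-1)*6 - 54) = -3 + (4*6 - 54) = -3 + (24 - 54) = -3 - 30 = -33)
s = 114118193 (s = (-2362 + 9817)*(7225 + 8082) + 4508 = 7455*15307 + 4508 = 114113685 + 4508 = 114118193)
s - L(r, -64) = 114118193 - (-33 - 64) = 114118193 - 1*(-97) = 114118193 + 97 = 114118290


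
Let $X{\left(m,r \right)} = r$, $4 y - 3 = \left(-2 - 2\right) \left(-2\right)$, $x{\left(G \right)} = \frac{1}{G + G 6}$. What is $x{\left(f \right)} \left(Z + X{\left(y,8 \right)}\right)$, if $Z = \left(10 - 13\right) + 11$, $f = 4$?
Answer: $\frac{4}{7} \approx 0.57143$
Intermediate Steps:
$x{\left(G \right)} = \frac{1}{7 G}$ ($x{\left(G \right)} = \frac{1}{G + 6 G} = \frac{1}{7 G}$)
$y = \frac{11}{4}$ ($y = \frac{3}{4} + \frac{\left(-2 - 2\right) \left(-2\right)}{4} = \frac{3}{4} + \frac{\left(-4\right) \left(-2\right)}{4} = \frac{3}{4} + \frac{1}{4} \cdot 8 = \frac{3}{4} + 2 = \frac{11}{4} \approx 2.75$)
$Z = 8$ ($Z = -3 + 11 = 8$)
$x{\left(f \right)} \left(Z + X{\left(y,8 \right)}\right) = \frac{1}{7 \cdot 4} \left(8 + 8\right) = \frac{1}{7} \cdot \frac{1}{4} \cdot 16 = \frac{1}{28} \cdot 16 = \frac{4}{7}$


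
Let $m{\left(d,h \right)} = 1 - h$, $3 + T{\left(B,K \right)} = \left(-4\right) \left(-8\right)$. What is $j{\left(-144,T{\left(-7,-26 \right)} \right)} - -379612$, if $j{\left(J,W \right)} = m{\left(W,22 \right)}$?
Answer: $379591$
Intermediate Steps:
$T{\left(B,K \right)} = 29$ ($T{\left(B,K \right)} = -3 - -32 = -3 + 32 = 29$)
$j{\left(J,W \right)} = -21$ ($j{\left(J,W \right)} = 1 - 22 = -21$)
$j{\left(-144,T{\left(-7,-26 \right)} \right)} - -379612 = -21 - -379612 = -21 + 379612 = 379591$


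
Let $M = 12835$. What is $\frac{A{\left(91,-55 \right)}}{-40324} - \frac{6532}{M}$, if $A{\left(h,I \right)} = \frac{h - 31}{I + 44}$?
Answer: $- \frac{42596911}{83722705} \approx -0.50879$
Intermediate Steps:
$A{\left(h,I \right)} = \frac{-31 + h}{44 + I}$
$\frac{A{\left(91,-55 \right)}}{-40324} - \frac{6532}{M} = \frac{\frac{1}{44 - 55} \left(-31 + 91\right)}{-40324} - \frac{6532}{12835} = \frac{1}{-11} \cdot 60 \left(- \frac{1}{40324}\right) - \frac{6532}{12835} = \left(- \frac{1}{11}\right) 60 \left(- \frac{1}{40324}\right) - \frac{6532}{12835} = \left(- \frac{60}{11}\right) \left(- \frac{1}{40324}\right) - \frac{6532}{12835} = \frac{15}{110891} - \frac{6532}{12835} = - \frac{42596911}{83722705}$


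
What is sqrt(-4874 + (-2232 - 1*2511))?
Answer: I*sqrt(9617) ≈ 98.066*I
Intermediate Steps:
sqrt(-4874 + (-2232 - 1*2511)) = sqrt(-4874 + (-2232 - 2511)) = sqrt(-4874 - 4743) = sqrt(-9617) = I*sqrt(9617)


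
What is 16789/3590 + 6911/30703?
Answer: 540283157/110223770 ≈ 4.9017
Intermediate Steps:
16789/3590 + 6911/30703 = 540283157/110223770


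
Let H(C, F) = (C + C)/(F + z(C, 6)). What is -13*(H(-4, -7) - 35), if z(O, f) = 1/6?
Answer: 18031/41 ≈ 439.78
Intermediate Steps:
z(O, f) = ⅙
H(C, F) = 2*C/(⅙ + F) (H(C, F) = (C + C)/(F + ⅙) = (2*C)/(⅙ + F) = 2*C/(⅙ + F))
-13*(H(-4, -7) - 35) = -13*(12*(-4)/(1 + 6*(-7)) - 35) = -13*(12*(-4)/(1 - 42) - 35) = -13*(12*(-4)/(-41) - 35) = -13*(12*(-4)*(-1/41) - 35) = -13*(48/41 - 35) = -13*(-1387/41) = 18031/41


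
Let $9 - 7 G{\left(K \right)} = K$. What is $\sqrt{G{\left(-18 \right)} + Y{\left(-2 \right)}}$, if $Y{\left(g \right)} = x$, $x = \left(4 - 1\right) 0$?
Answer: $\frac{3 \sqrt{21}}{7} \approx 1.964$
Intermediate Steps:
$G{\left(K \right)} = \frac{9}{7} - \frac{K}{7}$
$x = 0$ ($x = 3 \cdot 0 = 0$)
$Y{\left(g \right)} = 0$
$\sqrt{G{\left(-18 \right)} + Y{\left(-2 \right)}} = \sqrt{\left(\frac{9}{7} - - \frac{18}{7}\right) + 0} = \sqrt{\left(\frac{9}{7} + \frac{18}{7}\right) + 0} = \sqrt{\frac{27}{7} + 0} = \sqrt{\frac{27}{7}} = \frac{3 \sqrt{21}}{7}$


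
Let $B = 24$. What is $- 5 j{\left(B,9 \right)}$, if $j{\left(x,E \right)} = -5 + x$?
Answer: $-95$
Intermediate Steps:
$- 5 j{\left(B,9 \right)} = - 5 \left(-5 + 24\right) = \left(-5\right) 19 = -95$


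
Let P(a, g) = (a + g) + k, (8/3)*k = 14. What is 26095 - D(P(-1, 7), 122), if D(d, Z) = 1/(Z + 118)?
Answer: 6262799/240 ≈ 26095.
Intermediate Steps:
k = 21/4 (k = (3/8)*14 = 21/4 ≈ 5.2500)
P(a, g) = 21/4 + a + g (P(a, g) = (a + g) + 21/4 = 21/4 + a + g)
D(d, Z) = 1/(118 + Z)
26095 - D(P(-1, 7), 122) = 26095 - 1/(118 + 122) = 26095 - 1/240 = 6262799/240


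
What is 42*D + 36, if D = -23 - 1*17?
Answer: -1644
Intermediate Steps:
D = -40 (D = -23 - 17 = -40)
42*D + 36 = 42*(-40) + 36 = -1680 + 36 = -1644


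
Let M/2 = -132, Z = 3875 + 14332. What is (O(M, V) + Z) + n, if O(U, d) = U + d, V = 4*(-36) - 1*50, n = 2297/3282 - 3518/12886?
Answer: 375328067107/21145926 ≈ 17749.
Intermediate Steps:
Z = 18207
M = -264 (M = 2*(-132) = -264)
n = 9026533/21145926 (n = 2297*(1/3282) - 3518*1/12886 = 2297/3282 - 1759/6443 = 9026533/21145926 ≈ 0.42687)
V = -194 (V = -144 - 50 = -194)
(O(M, V) + Z) + n = ((-264 - 194) + 18207) + 9026533/21145926 = (-458 + 18207) + 9026533/21145926 = 17749 + 9026533/21145926 = 375328067107/21145926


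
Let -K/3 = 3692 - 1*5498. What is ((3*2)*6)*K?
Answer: 195048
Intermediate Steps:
K = 5418 (K = -3*(3692 - 1*5498) = -3*(3692 - 5498) = -3*(-1806) = 5418)
((3*2)*6)*K = ((3*2)*6)*5418 = (6*6)*5418 = 36*5418 = 195048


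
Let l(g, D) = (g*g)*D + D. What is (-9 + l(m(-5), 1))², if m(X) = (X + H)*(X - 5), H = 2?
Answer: 795664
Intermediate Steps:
m(X) = (-5 + X)*(2 + X) (m(X) = (X + 2)*(X - 5) = (2 + X)*(-5 + X) = (-5 + X)*(2 + X))
l(g, D) = D + D*g² (l(g, D) = g²*D + D = D*g² + D = D + D*g²)
(-9 + l(m(-5), 1))² = (-9 + 1*(1 + (-10 + (-5)² - 3*(-5))²))² = (-9 + 1*(1 + (-10 + 25 + 15)²))² = (-9 + 1*(1 + 30²))² = (-9 + 1*(1 + 900))² = (-9 + 1*901)² = (-9 + 901)² = 892² = 795664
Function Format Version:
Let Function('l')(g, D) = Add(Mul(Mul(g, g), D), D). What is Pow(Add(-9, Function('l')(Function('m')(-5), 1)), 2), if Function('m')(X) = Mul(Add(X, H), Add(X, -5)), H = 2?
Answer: 795664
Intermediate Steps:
Function('m')(X) = Mul(Add(-5, X), Add(2, X)) (Function('m')(X) = Mul(Add(X, 2), Add(X, -5)) = Mul(Add(2, X), Add(-5, X)) = Mul(Add(-5, X), Add(2, X)))
Function('l')(g, D) = Add(D, Mul(D, Pow(g, 2))) (Function('l')(g, D) = Add(Mul(Pow(g, 2), D), D) = Add(Mul(D, Pow(g, 2)), D) = Add(D, Mul(D, Pow(g, 2))))
Pow(Add(-9, Function('l')(Function('m')(-5), 1)), 2) = Pow(Add(-9, Mul(1, Add(1, Pow(Add(-10, Pow(-5, 2), Mul(-3, -5)), 2)))), 2) = Pow(Add(-9, Mul(1, Add(1, Pow(Add(-10, 25, 15), 2)))), 2) = Pow(Add(-9, Mul(1, Add(1, Pow(30, 2)))), 2) = Pow(Add(-9, Mul(1, Add(1, 900))), 2) = Pow(Add(-9, Mul(1, 901)), 2) = Pow(Add(-9, 901), 2) = Pow(892, 2) = 795664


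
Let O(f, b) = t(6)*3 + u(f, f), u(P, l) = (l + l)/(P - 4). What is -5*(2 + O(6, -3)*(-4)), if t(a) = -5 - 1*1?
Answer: -250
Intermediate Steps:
u(P, l) = 2*l/(-4 + P) (u(P, l) = (2*l)/(-4 + P) = 2*l/(-4 + P))
t(a) = -6 (t(a) = -5 - 1 = -6)
O(f, b) = -18 + 2*f/(-4 + f) (O(f, b) = -6*3 + 2*f/(-4 + f) = -18 + 2*f/(-4 + f))
-5*(2 + O(6, -3)*(-4)) = -5*(2 + (8*(9 - 2*6)/(-4 + 6))*(-4)) = -5*(2 + (8*(9 - 12)/2)*(-4)) = -5*(2 + (8*(½)*(-3))*(-4)) = -5*(2 - 12*(-4)) = -5*(2 + 48) = -5*50 = -250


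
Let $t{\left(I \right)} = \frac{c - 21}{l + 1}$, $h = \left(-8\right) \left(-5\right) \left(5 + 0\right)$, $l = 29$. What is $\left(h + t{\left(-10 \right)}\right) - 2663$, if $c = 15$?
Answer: $- \frac{12316}{5} \approx -2463.2$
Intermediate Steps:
$h = 200$ ($h = 40 \cdot 5 = 200$)
$t{\left(I \right)} = - \frac{1}{5}$ ($t{\left(I \right)} = \frac{15 - 21}{29 + 1} = - \frac{6}{30} = \left(-6\right) \frac{1}{30} = - \frac{1}{5}$)
$\left(h + t{\left(-10 \right)}\right) - 2663 = \left(200 - \frac{1}{5}\right) - 2663 = \frac{999}{5} - 2663 = - \frac{12316}{5}$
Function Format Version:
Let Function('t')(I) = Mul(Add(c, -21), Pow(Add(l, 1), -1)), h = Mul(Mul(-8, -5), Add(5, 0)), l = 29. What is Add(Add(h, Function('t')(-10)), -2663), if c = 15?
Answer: Rational(-12316, 5) ≈ -2463.2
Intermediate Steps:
h = 200 (h = Mul(40, 5) = 200)
Function('t')(I) = Rational(-1, 5) (Function('t')(I) = Mul(Add(15, -21), Pow(Add(29, 1), -1)) = Mul(-6, Pow(30, -1)) = Mul(-6, Rational(1, 30)) = Rational(-1, 5))
Add(Add(h, Function('t')(-10)), -2663) = Add(Add(200, Rational(-1, 5)), -2663) = Add(Rational(999, 5), -2663) = Rational(-12316, 5)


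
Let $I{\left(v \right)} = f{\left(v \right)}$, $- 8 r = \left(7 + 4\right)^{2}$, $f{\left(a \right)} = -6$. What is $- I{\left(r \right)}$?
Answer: $6$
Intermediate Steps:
$r = - \frac{121}{8}$ ($r = - \frac{\left(7 + 4\right)^{2}}{8} = - \frac{11^{2}}{8} = \left(- \frac{1}{8}\right) 121 = - \frac{121}{8} \approx -15.125$)
$I{\left(v \right)} = -6$
$- I{\left(r \right)} = \left(-1\right) \left(-6\right) = 6$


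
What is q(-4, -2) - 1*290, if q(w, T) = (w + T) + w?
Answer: -300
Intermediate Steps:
q(w, T) = T + 2*w (q(w, T) = (T + w) + w = T + 2*w)
q(-4, -2) - 1*290 = (-2 + 2*(-4)) - 1*290 = (-2 - 8) - 290 = -10 - 290 = -300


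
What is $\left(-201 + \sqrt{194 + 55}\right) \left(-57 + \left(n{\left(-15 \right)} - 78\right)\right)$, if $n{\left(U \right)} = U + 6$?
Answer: $28944 - 144 \sqrt{249} \approx 26672.0$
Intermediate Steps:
$n{\left(U \right)} = 6 + U$
$\left(-201 + \sqrt{194 + 55}\right) \left(-57 + \left(n{\left(-15 \right)} - 78\right)\right) = \left(-201 + \sqrt{194 + 55}\right) \left(-57 + \left(\left(6 - 15\right) - 78\right)\right) = \left(-201 + \sqrt{249}\right) \left(-57 - 87\right) = \left(-201 + \sqrt{249}\right) \left(-144\right) = 28944 - 144 \sqrt{249}$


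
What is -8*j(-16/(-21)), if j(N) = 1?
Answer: -8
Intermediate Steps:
-8*j(-16/(-21)) = -8*1 = -8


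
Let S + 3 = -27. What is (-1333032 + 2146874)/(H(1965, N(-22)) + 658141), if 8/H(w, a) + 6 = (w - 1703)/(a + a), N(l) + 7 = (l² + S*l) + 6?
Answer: 5474715134/4427305363 ≈ 1.2366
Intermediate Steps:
S = -30 (S = -3 - 27 = -30)
N(l) = -1 + l² - 30*l (N(l) = -7 + ((l² - 30*l) + 6) = -7 + (6 + l² - 30*l) = -1 + l² - 30*l)
H(w, a) = 8/(-6 + (-1703 + w)/(2*a)) (H(w, a) = 8/(-6 + (w - 1703)/(a + a)) = 8/(-6 + (-1703 + w)/((2*a))) = 8/(-6 + (-1703 + w)*(1/(2*a))) = 8/(-6 + (-1703 + w)/(2*a)))
(-1333032 + 2146874)/(H(1965, N(-22)) + 658141) = (-1333032 + 2146874)/(16*(-1 + (-22)² - 30*(-22))/(-1703 + 1965 - 12*(-1 + (-22)² - 30*(-22))) + 658141) = 813842/(16*(-1 + 484 + 660)/(-1703 + 1965 - 12*(-1 + 484 + 660)) + 658141) = 813842/(16*1143/(-1703 + 1965 - 12*1143) + 658141) = 813842/(16*1143/(-1703 + 1965 - 13716) + 658141) = 813842/(16*1143/(-13454) + 658141) = 813842/(16*1143*(-1/13454) + 658141) = 813842/(-9144/6727 + 658141) = 813842/(4427305363/6727) = 813842*(6727/4427305363) = 5474715134/4427305363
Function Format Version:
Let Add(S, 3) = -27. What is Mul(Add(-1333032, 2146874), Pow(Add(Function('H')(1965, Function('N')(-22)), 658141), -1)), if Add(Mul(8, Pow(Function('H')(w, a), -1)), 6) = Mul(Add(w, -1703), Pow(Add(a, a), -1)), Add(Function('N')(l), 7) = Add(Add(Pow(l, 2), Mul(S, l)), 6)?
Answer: Rational(5474715134, 4427305363) ≈ 1.2366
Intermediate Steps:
S = -30 (S = Add(-3, -27) = -30)
Function('N')(l) = Add(-1, Pow(l, 2), Mul(-30, l)) (Function('N')(l) = Add(-7, Add(Add(Pow(l, 2), Mul(-30, l)), 6)) = Add(-7, Add(6, Pow(l, 2), Mul(-30, l))) = Add(-1, Pow(l, 2), Mul(-30, l)))
Function('H')(w, a) = Mul(8, Pow(Add(-6, Mul(Rational(1, 2), Pow(a, -1), Add(-1703, w))), -1)) (Function('H')(w, a) = Mul(8, Pow(Add(-6, Mul(Add(w, -1703), Pow(Add(a, a), -1))), -1)) = Mul(8, Pow(Add(-6, Mul(Add(-1703, w), Pow(Mul(2, a), -1))), -1)) = Mul(8, Pow(Add(-6, Mul(Add(-1703, w), Mul(Rational(1, 2), Pow(a, -1)))), -1)) = Mul(8, Pow(Add(-6, Mul(Rational(1, 2), Pow(a, -1), Add(-1703, w))), -1)))
Mul(Add(-1333032, 2146874), Pow(Add(Function('H')(1965, Function('N')(-22)), 658141), -1)) = Mul(Add(-1333032, 2146874), Pow(Add(Mul(16, Add(-1, Pow(-22, 2), Mul(-30, -22)), Pow(Add(-1703, 1965, Mul(-12, Add(-1, Pow(-22, 2), Mul(-30, -22)))), -1)), 658141), -1)) = Mul(813842, Pow(Add(Mul(16, Add(-1, 484, 660), Pow(Add(-1703, 1965, Mul(-12, Add(-1, 484, 660))), -1)), 658141), -1)) = Mul(813842, Pow(Add(Mul(16, 1143, Pow(Add(-1703, 1965, Mul(-12, 1143)), -1)), 658141), -1)) = Mul(813842, Pow(Add(Mul(16, 1143, Pow(Add(-1703, 1965, -13716), -1)), 658141), -1)) = Mul(813842, Pow(Add(Mul(16, 1143, Pow(-13454, -1)), 658141), -1)) = Mul(813842, Pow(Add(Mul(16, 1143, Rational(-1, 13454)), 658141), -1)) = Mul(813842, Pow(Add(Rational(-9144, 6727), 658141), -1)) = Mul(813842, Pow(Rational(4427305363, 6727), -1)) = Mul(813842, Rational(6727, 4427305363)) = Rational(5474715134, 4427305363)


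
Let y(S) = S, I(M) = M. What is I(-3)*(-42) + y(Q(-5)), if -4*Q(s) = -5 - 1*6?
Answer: 515/4 ≈ 128.75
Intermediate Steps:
Q(s) = 11/4 (Q(s) = -(-5 - 1*6)/4 = -(-5 - 6)/4 = -1/4*(-11) = 11/4)
I(-3)*(-42) + y(Q(-5)) = -3*(-42) + 11/4 = 126 + 11/4 = 515/4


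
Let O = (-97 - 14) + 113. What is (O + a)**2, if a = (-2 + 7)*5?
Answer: 729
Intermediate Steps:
O = 2 (O = -111 + 113 = 2)
a = 25 (a = 5*5 = 25)
(O + a)**2 = (2 + 25)**2 = 27**2 = 729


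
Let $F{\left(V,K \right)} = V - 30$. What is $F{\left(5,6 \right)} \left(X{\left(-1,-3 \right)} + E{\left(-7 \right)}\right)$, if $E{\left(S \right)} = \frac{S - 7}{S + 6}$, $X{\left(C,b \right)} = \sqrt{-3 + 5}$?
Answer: $-350 - 25 \sqrt{2} \approx -385.36$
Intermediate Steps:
$X{\left(C,b \right)} = \sqrt{2}$
$E{\left(S \right)} = \frac{-7 + S}{6 + S}$
$F{\left(V,K \right)} = -30 + V$ ($F{\left(V,K \right)} = V - 30 = -30 + V$)
$F{\left(5,6 \right)} \left(X{\left(-1,-3 \right)} + E{\left(-7 \right)}\right) = \left(-30 + 5\right) \left(\sqrt{2} + \frac{-7 - 7}{6 - 7}\right) = - 25 \left(\sqrt{2} + \frac{1}{-1} \left(-14\right)\right) = - 25 \left(\sqrt{2} - -14\right) = - 25 \left(\sqrt{2} + 14\right) = - 25 \left(14 + \sqrt{2}\right) = -350 - 25 \sqrt{2}$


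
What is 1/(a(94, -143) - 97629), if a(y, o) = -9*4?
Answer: -1/97665 ≈ -1.0239e-5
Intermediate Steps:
a(y, o) = -36
1/(a(94, -143) - 97629) = 1/(-36 - 97629) = 1/(-97665) = -1/97665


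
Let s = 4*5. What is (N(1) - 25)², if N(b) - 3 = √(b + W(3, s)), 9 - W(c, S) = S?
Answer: (22 - I*√10)² ≈ 474.0 - 139.14*I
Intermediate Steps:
s = 20
W(c, S) = 9 - S
N(b) = 3 + √(-11 + b) (N(b) = 3 + √(b + (9 - 1*20)) = 3 + √(b + (9 - 20)) = 3 + √(b - 11) = 3 + √(-11 + b))
(N(1) - 25)² = ((3 + √(-11 + 1)) - 25)² = ((3 + √(-10)) - 25)² = ((3 + I*√10) - 25)² = (-22 + I*√10)²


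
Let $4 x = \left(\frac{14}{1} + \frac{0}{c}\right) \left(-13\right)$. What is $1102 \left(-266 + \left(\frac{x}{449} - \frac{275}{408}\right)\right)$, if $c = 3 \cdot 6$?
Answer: $- \frac{26927982161}{91596} \approx -2.9399 \cdot 10^{5}$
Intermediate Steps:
$c = 18$
$x = - \frac{91}{2}$ ($x = \frac{\left(\frac{14}{1} + \frac{0}{18}\right) \left(-13\right)}{4} = \frac{\left(14 \cdot 1 + 0 \cdot \frac{1}{18}\right) \left(-13\right)}{4} = \frac{\left(14 + 0\right) \left(-13\right)}{4} = \frac{14 \left(-13\right)}{4} = \frac{1}{4} \left(-182\right) = - \frac{91}{2} \approx -45.5$)
$1102 \left(-266 + \left(\frac{x}{449} - \frac{275}{408}\right)\right) = 1102 \left(-266 - \left(\frac{91}{898} + \frac{275}{408}\right)\right) = 1102 \left(-266 - \frac{142039}{183192}\right) = 1102 \left(- \frac{48871111}{183192}\right) = - \frac{26927982161}{91596}$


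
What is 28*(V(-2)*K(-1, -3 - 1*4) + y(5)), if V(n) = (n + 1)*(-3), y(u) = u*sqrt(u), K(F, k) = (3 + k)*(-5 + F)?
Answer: 2016 + 140*sqrt(5) ≈ 2329.1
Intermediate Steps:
K(F, k) = (-5 + F)*(3 + k)
y(u) = u**(3/2)
V(n) = -3 - 3*n (V(n) = (1 + n)*(-3) = -3 - 3*n)
28*(V(-2)*K(-1, -3 - 1*4) + y(5)) = 28*((-3 - 3*(-2))*(-15 - 5*(-3 - 1*4) + 3*(-1) - (-3 - 1*4)) + 5**(3/2)) = 28*((-3 + 6)*(-15 - 5*(-3 - 4) - 3 - (-3 - 4)) + 5*sqrt(5)) = 28*(3*(-15 - 5*(-7) - 3 - 1*(-7)) + 5*sqrt(5)) = 28*(3*(-15 + 35 - 3 + 7) + 5*sqrt(5)) = 28*(3*24 + 5*sqrt(5)) = 28*(72 + 5*sqrt(5)) = 2016 + 140*sqrt(5)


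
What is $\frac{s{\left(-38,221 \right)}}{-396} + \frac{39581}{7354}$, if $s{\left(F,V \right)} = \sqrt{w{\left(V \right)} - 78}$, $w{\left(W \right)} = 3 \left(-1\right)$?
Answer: $\frac{39581}{7354} - \frac{i}{44} \approx 5.3822 - 0.022727 i$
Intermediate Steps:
$w{\left(W \right)} = -3$
$s{\left(F,V \right)} = 9 i$ ($s{\left(F,V \right)} = \sqrt{-3 - 78} = \sqrt{-81} = 9 i$)
$\frac{s{\left(-38,221 \right)}}{-396} + \frac{39581}{7354} = \frac{9 i}{-396} + \frac{39581}{7354} = 9 i \left(- \frac{1}{396}\right) + 39581 \cdot \frac{1}{7354} = - \frac{i}{44} + \frac{39581}{7354} = \frac{39581}{7354} - \frac{i}{44}$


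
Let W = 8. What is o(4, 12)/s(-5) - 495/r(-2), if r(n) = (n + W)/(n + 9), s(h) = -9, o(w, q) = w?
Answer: -10403/18 ≈ -577.94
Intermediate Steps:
r(n) = (8 + n)/(9 + n) (r(n) = (n + 8)/(n + 9) = (8 + n)/(9 + n))
o(4, 12)/s(-5) - 495/r(-2) = 4/(-9) - 495*(9 - 2)/(8 - 2) = 4*(-1/9) - 495/(6/7) = -4/9 - 495/((1/7)*6) = -4/9 - 495/6/7 = -4/9 - 495*7/6 = -4/9 - 1155/2 = -10403/18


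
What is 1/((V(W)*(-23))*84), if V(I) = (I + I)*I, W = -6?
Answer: -1/139104 ≈ -7.1889e-6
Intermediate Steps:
V(I) = 2*I**2 (V(I) = (2*I)*I = 2*I**2)
1/((V(W)*(-23))*84) = 1/(((2*(-6)**2)*(-23))*84) = 1/(((2*36)*(-23))*84) = 1/((72*(-23))*84) = 1/(-1656*84) = 1/(-139104) = -1/139104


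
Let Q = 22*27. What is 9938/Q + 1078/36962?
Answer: 91992172/5488857 ≈ 16.760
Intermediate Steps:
Q = 594
9938/Q + 1078/36962 = 9938/594 + 1078/36962 = 9938*(1/594) + 1078*(1/36962) = 4969/297 + 539/18481 = 91992172/5488857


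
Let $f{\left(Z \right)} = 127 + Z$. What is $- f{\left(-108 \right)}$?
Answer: $-19$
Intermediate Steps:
$- f{\left(-108 \right)} = - (127 - 108) = \left(-1\right) 19 = -19$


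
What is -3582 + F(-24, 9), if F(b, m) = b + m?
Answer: -3597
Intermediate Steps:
-3582 + F(-24, 9) = -3582 + (-24 + 9) = -3582 - 15 = -3597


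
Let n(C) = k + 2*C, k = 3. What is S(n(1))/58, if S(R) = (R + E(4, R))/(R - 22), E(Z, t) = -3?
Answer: -1/493 ≈ -0.0020284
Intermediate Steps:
n(C) = 3 + 2*C
S(R) = (-3 + R)/(-22 + R) (S(R) = (R - 3)/(R - 22) = (-3 + R)/(-22 + R))
S(n(1))/58 = ((-3 + (3 + 2*1))/(-22 + (3 + 2*1)))/58 = ((-3 + (3 + 2))/(-22 + (3 + 2)))*(1/58) = ((-3 + 5)/(-22 + 5))*(1/58) = (2/(-17))*(1/58) = -1/17*2*(1/58) = -2/17*1/58 = -1/493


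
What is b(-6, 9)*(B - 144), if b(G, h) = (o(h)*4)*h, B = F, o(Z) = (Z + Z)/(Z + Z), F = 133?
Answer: -396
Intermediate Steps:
o(Z) = 1 (o(Z) = (2*Z)/((2*Z)) = (2*Z)*(1/(2*Z)) = 1)
B = 133
b(G, h) = 4*h (b(G, h) = (1*4)*h = 4*h)
b(-6, 9)*(B - 144) = (4*9)*(133 - 144) = 36*(-11) = -396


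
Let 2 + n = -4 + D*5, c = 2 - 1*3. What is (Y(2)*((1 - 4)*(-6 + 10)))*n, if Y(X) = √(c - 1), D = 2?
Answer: -48*I*√2 ≈ -67.882*I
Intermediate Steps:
c = -1 (c = 2 - 3 = -1)
n = 4 (n = -2 + (-4 + 2*5) = -2 + (-4 + 10) = -2 + 6 = 4)
Y(X) = I*√2 (Y(X) = √(-1 - 1) = √(-2) = I*√2)
(Y(2)*((1 - 4)*(-6 + 10)))*n = ((I*√2)*((1 - 4)*(-6 + 10)))*4 = ((I*√2)*(-3*4))*4 = ((I*√2)*(-12))*4 = -12*I*√2*4 = -48*I*√2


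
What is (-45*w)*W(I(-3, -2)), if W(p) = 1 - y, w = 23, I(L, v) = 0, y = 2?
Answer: 1035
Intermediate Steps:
W(p) = -1 (W(p) = 1 - 1*2 = 1 - 2 = -1)
(-45*w)*W(I(-3, -2)) = -45*23*(-1) = -1035*(-1) = 1035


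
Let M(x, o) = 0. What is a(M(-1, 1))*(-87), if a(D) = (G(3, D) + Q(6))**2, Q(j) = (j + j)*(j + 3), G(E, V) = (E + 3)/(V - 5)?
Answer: -24808572/25 ≈ -9.9234e+5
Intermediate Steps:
G(E, V) = (3 + E)/(-5 + V)
Q(j) = 2*j*(3 + j) (Q(j) = (2*j)*(3 + j) = 2*j*(3 + j))
a(D) = (108 + 6/(-5 + D))**2 (a(D) = ((3 + 3)/(-5 + D) + 2*6*(3 + 6))**2 = (6/(-5 + D) + 2*6*9)**2 = (6/(-5 + D) + 108)**2 = (108 + 6/(-5 + D))**2)
a(M(-1, 1))*(-87) = (36*(-89 + 18*0)**2/(-5 + 0)**2)*(-87) = (36*(-89 + 0)**2/(-5)**2)*(-87) = (36*(-89)**2*(1/25))*(-87) = (36*7921*(1/25))*(-87) = (285156/25)*(-87) = -24808572/25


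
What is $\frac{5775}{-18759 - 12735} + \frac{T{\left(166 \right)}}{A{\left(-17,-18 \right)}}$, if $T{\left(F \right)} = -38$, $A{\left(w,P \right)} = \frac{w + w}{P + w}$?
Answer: $- \frac{7013895}{178466} \approx -39.301$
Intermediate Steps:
$A{\left(w,P \right)} = \frac{2 w}{P + w}$
$\frac{5775}{-18759 - 12735} + \frac{T{\left(166 \right)}}{A{\left(-17,-18 \right)}} = \frac{5775}{-18759 - 12735} - \frac{38}{2 \left(-17\right) \frac{1}{-18 - 17}} = \frac{5775}{-31494} - \frac{38}{2 \left(-17\right) \frac{1}{-35}} = 5775 \left(- \frac{1}{31494}\right) - \frac{38}{2 \left(-17\right) \left(- \frac{1}{35}\right)} = - \frac{1925}{10498} - \frac{38}{\frac{34}{35}} = - \frac{1925}{10498} - \frac{665}{17} = - \frac{7013895}{178466}$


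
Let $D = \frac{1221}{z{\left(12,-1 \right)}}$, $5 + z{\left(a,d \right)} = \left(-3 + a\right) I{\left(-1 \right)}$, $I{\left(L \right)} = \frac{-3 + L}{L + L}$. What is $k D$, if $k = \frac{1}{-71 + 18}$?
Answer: $- \frac{1221}{689} \approx -1.7721$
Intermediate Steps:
$I{\left(L \right)} = \frac{-3 + L}{2 L}$
$k = - \frac{1}{53}$ ($k = \frac{1}{-53} = - \frac{1}{53} \approx -0.018868$)
$z{\left(a,d \right)} = -11 + 2 a$ ($z{\left(a,d \right)} = -5 + \left(-3 + a\right) \frac{-3 - 1}{2 \left(-1\right)} = -5 + \left(-3 + a\right) \frac{1}{2} \left(-1\right) \left(-4\right) = -5 + \left(-3 + a\right) 2 = -5 + \left(-6 + 2 a\right) = -11 + 2 a$)
$D = \frac{1221}{13}$ ($D = \frac{1221}{-11 + 2 \cdot 12} = \frac{1221}{-11 + 24} = \frac{1221}{13} \approx 93.923$)
$k D = \left(- \frac{1}{53}\right) \frac{1221}{13} = - \frac{1221}{689}$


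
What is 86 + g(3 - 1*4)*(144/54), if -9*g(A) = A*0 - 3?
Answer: 782/9 ≈ 86.889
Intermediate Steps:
g(A) = ⅓ (g(A) = -(A*0 - 3)/9 = -(0 - 3)/9 = -⅑*(-3) = ⅓)
86 + g(3 - 1*4)*(144/54) = 86 + (144/54)/3 = 86 + (144*(1/54))/3 = 86 + (⅓)*(8/3) = 86 + 8/9 = 782/9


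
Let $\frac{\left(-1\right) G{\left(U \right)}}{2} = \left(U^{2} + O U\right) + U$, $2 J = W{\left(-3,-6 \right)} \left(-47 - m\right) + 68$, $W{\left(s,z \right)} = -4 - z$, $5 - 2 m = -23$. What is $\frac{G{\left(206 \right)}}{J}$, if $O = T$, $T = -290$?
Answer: $- \frac{34196}{27} \approx -1266.5$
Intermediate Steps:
$m = 14$ ($m = \frac{5}{2} - - \frac{23}{2} = \frac{5}{2} + \frac{23}{2} = 14$)
$O = -290$
$J = -27$ ($J = \frac{\left(-4 - -6\right) \left(-47 - 14\right) + 68}{2} = \frac{\left(-4 + 6\right) \left(-47 - 14\right) + 68}{2} = \frac{2 \left(-61\right) + 68}{2} = \frac{-122 + 68}{2} = \frac{1}{2} \left(-54\right) = -27$)
$G{\left(U \right)} = - 2 U^{2} + 578 U$ ($G{\left(U \right)} = - 2 \left(\left(U^{2} - 290 U\right) + U\right) = - 2 \left(U^{2} - 289 U\right) = - 2 U^{2} + 578 U$)
$\frac{G{\left(206 \right)}}{J} = \frac{2 \cdot 206 \left(289 - 206\right)}{-27} = 2 \cdot 206 \left(289 - 206\right) \left(- \frac{1}{27}\right) = 2 \cdot 206 \cdot 83 \left(- \frac{1}{27}\right) = 34196 \left(- \frac{1}{27}\right) = - \frac{34196}{27}$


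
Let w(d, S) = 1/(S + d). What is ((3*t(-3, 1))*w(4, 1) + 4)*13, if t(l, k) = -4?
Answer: 104/5 ≈ 20.800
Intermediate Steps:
((3*t(-3, 1))*w(4, 1) + 4)*13 = ((3*(-4))/(1 + 4) + 4)*13 = (-12/5 + 4)*13 = (8/5)*13 = 104/5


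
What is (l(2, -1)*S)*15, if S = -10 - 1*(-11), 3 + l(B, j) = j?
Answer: -60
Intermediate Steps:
l(B, j) = -3 + j
S = 1 (S = -10 + 11 = 1)
(l(2, -1)*S)*15 = ((-3 - 1)*1)*15 = -4*1*15 = -4*15 = -60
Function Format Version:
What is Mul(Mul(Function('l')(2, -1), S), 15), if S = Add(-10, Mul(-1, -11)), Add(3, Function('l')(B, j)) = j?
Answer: -60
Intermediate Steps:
Function('l')(B, j) = Add(-3, j)
S = 1 (S = Add(-10, 11) = 1)
Mul(Mul(Function('l')(2, -1), S), 15) = Mul(Mul(Add(-3, -1), 1), 15) = Mul(Mul(-4, 1), 15) = Mul(-4, 15) = -60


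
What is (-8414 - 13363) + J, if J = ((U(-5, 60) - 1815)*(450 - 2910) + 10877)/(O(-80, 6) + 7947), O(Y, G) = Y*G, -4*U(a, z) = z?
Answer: -158096182/7467 ≈ -21173.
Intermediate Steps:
U(a, z) = -z/4
O(Y, G) = G*Y
J = 4512677/7467 (J = ((-¼*60 - 1815)*(450 - 2910) + 10877)/(6*(-80) + 7947) = ((-15 - 1815)*(-2460) + 10877)/(-480 + 7947) = (-1830*(-2460) + 10877)/7467 = (4501800 + 10877)*(1/7467) = 4512677*(1/7467) = 4512677/7467 ≈ 604.35)
(-8414 - 13363) + J = (-8414 - 13363) + 4512677/7467 = -21777 + 4512677/7467 = -158096182/7467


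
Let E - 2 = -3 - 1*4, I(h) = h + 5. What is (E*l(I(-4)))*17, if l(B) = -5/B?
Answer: 425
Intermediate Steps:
I(h) = 5 + h
E = -5 (E = 2 + (-3 - 1*4) = 2 + (-3 - 4) = 2 - 7 = -5)
(E*l(I(-4)))*17 = -(-25)/(5 - 4)*17 = -(-25)/1*17 = -(-25)*17 = -5*(-5)*17 = 25*17 = 425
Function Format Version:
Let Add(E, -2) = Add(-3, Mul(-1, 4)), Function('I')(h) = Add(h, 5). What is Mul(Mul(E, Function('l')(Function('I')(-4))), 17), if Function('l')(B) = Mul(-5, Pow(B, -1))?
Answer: 425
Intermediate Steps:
Function('I')(h) = Add(5, h)
E = -5 (E = Add(2, Add(-3, Mul(-1, 4))) = Add(2, Add(-3, -4)) = Add(2, -7) = -5)
Mul(Mul(E, Function('l')(Function('I')(-4))), 17) = Mul(Mul(-5, Mul(-5, Pow(Add(5, -4), -1))), 17) = Mul(Mul(-5, Mul(-5, Pow(1, -1))), 17) = Mul(Mul(-5, Mul(-5, 1)), 17) = Mul(Mul(-5, -5), 17) = Mul(25, 17) = 425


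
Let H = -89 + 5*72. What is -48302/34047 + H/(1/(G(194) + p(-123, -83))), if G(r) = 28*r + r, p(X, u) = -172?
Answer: 50322575296/34047 ≈ 1.4780e+6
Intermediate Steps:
G(r) = 29*r
H = 271 (H = -89 + 360 = 271)
-48302/34047 + H/(1/(G(194) + p(-123, -83))) = -48302/34047 + 271/(1/(29*194 - 172)) = -48302*1/34047 + 271/(1/(5626 - 172)) = -48302/34047 + 271/(1/5454) = -48302/34047 + 271*5454 = -48302/34047 + 1478034 = 50322575296/34047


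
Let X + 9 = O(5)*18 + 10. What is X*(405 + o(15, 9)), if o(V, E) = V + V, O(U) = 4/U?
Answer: 6699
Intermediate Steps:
o(V, E) = 2*V
X = 77/5 (X = -9 + ((4/5)*18 + 10) = -9 + ((4*(⅕))*18 + 10) = -9 + ((⅘)*18 + 10) = -9 + (72/5 + 10) = -9 + 122/5 = 77/5 ≈ 15.400)
X*(405 + o(15, 9)) = 77*(405 + 2*15)/5 = 77*(405 + 30)/5 = (77/5)*435 = 6699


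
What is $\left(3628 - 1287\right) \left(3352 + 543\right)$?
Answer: $9118195$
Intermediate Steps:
$\left(3628 - 1287\right) \left(3352 + 543\right) = 2341 \cdot 3895 = 9118195$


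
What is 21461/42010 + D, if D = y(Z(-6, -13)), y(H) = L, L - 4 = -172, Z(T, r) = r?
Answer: -7036219/42010 ≈ -167.49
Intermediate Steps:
L = -168 (L = 4 - 172 = -168)
y(H) = -168
D = -168
21461/42010 + D = 21461/42010 - 168 = -7036219/42010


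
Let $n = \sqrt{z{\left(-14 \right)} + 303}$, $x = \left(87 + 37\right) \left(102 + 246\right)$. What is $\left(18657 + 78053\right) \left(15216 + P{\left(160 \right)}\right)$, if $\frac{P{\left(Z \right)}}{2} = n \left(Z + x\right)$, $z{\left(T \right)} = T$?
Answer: $143887459040$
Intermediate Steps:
$x = 43152$ ($x = 124 \cdot 348 = 43152$)
$n = 17$ ($n = \sqrt{-14 + 303} = \sqrt{289} = 17$)
$P{\left(Z \right)} = 1467168 + 34 Z$ ($P{\left(Z \right)} = 2 \cdot 17 \left(Z + 43152\right) = 2 \cdot 17 \left(43152 + Z\right) = 2 \left(733584 + 17 Z\right) = 1467168 + 34 Z$)
$\left(18657 + 78053\right) \left(15216 + P{\left(160 \right)}\right) = \left(18657 + 78053\right) \left(15216 + \left(1467168 + 34 \cdot 160\right)\right) = 96710 \left(15216 + \left(1467168 + 5440\right)\right) = 96710 \left(15216 + 1472608\right) = 96710 \cdot 1487824 = 143887459040$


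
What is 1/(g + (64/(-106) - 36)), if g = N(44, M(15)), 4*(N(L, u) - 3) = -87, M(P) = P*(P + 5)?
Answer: -212/11735 ≈ -0.018066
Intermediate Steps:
M(P) = P*(5 + P)
N(L, u) = -75/4 (N(L, u) = 3 + (¼)*(-87) = 3 - 87/4 = -75/4)
g = -75/4 ≈ -18.750
1/(g + (64/(-106) - 36)) = 1/(-75/4 + (64/(-106) - 36)) = 1/(-75/4 + (64*(-1/106) - 36)) = 1/(-75/4 + (-32/53 - 36)) = 1/(-75/4 - 1940/53) = 1/(-11735/212) = -212/11735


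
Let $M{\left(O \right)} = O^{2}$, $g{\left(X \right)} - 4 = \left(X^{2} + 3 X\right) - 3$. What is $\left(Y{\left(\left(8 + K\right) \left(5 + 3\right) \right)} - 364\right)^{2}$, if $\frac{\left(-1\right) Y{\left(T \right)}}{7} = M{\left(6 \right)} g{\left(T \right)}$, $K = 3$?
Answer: $4074875151424$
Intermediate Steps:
$g{\left(X \right)} = 1 + X^{2} + 3 X$ ($g{\left(X \right)} = 4 - \left(3 - X^{2} - 3 X\right) = 4 + \left(-3 + X^{2} + 3 X\right) = 1 + X^{2} + 3 X$)
$Y{\left(T \right)} = -252 - 756 T - 252 T^{2}$ ($Y{\left(T \right)} = - 7 \cdot 6^{2} \left(1 + T^{2} + 3 T\right) = - 7 \cdot 36 \left(1 + T^{2} + 3 T\right) = - 7 \left(36 + 36 T^{2} + 108 T\right) = -252 - 756 T - 252 T^{2}$)
$\left(Y{\left(\left(8 + K\right) \left(5 + 3\right) \right)} - 364\right)^{2} = \left(\left(-252 - 756 \left(8 + 3\right) \left(5 + 3\right) - 252 \left(\left(8 + 3\right) \left(5 + 3\right)\right)^{2}\right) - 364\right)^{2} = \left(\left(-252 - 756 \cdot 11 \cdot 8 - 252 \left(11 \cdot 8\right)^{2}\right) - 364\right)^{2} = \left(\left(-252 - 66528 - 252 \cdot 88^{2}\right) - 364\right)^{2} = \left(\left(-252 - 66528 - 1951488\right) - 364\right)^{2} = \left(-2018268 - 364\right)^{2} = \left(-2018632\right)^{2} = 4074875151424$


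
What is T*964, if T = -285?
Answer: -274740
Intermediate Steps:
T*964 = -285*964 = -274740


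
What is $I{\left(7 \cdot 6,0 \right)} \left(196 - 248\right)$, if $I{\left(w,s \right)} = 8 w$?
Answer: $-17472$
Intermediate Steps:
$I{\left(7 \cdot 6,0 \right)} \left(196 - 248\right) = 8 \cdot 7 \cdot 6 \left(196 - 248\right) = 8 \cdot 42 \left(-52\right) = 336 \left(-52\right) = -17472$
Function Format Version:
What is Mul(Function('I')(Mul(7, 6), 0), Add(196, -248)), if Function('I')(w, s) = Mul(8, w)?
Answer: -17472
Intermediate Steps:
Mul(Function('I')(Mul(7, 6), 0), Add(196, -248)) = Mul(Mul(8, Mul(7, 6)), Add(196, -248)) = Mul(Mul(8, 42), -52) = Mul(336, -52) = -17472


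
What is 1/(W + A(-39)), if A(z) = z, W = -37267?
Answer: -1/37306 ≈ -2.6805e-5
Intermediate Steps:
1/(W + A(-39)) = 1/(-37267 - 39) = 1/(-37306) = -1/37306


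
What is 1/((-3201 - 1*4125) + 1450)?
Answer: -1/5876 ≈ -0.00017018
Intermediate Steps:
1/((-3201 - 1*4125) + 1450) = 1/((-3201 - 4125) + 1450) = 1/(-7326 + 1450) = 1/(-5876) = -1/5876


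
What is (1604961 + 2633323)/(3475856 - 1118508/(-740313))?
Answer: 261471395241/214435208453 ≈ 1.2193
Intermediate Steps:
(1604961 + 2633323)/(3475856 - 1118508/(-740313)) = 4238284/(3475856 - 1118508*(-1/740313)) = 4238284/(3475856 + 372836/246771) = 4238284/(857740833812/246771) = 4238284*(246771/857740833812) = 261471395241/214435208453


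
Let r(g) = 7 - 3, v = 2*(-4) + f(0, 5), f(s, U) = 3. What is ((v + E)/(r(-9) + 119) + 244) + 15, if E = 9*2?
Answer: 31870/123 ≈ 259.11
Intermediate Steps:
E = 18
v = -5 (v = 2*(-4) + 3 = -8 + 3 = -5)
r(g) = 4
((v + E)/(r(-9) + 119) + 244) + 15 = ((-5 + 18)/(4 + 119) + 244) + 15 = (13/123 + 244) + 15 = 30025/123 + 15 = 31870/123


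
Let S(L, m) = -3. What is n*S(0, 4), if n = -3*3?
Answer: 27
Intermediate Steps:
n = -9
n*S(0, 4) = -9*(-3) = 27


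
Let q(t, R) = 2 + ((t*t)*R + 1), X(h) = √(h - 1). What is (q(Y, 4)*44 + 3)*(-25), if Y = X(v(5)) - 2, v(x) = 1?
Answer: -20975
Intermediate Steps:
X(h) = √(-1 + h)
Y = -2 (Y = √(-1 + 1) - 2 = √0 - 2 = 0 - 2 = -2)
q(t, R) = 3 + R*t² (q(t, R) = 2 + (t²*R + 1) = 2 + (R*t² + 1) = 2 + (1 + R*t²) = 3 + R*t²)
(q(Y, 4)*44 + 3)*(-25) = ((3 + 4*(-2)²)*44 + 3)*(-25) = ((3 + 4*4)*44 + 3)*(-25) = ((3 + 16)*44 + 3)*(-25) = (19*44 + 3)*(-25) = (836 + 3)*(-25) = 839*(-25) = -20975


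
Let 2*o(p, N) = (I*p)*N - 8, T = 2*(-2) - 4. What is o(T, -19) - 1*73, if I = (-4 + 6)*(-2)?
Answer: -381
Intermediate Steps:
T = -8 (T = -4 - 4 = -8)
I = -4 (I = 2*(-2) = -4)
o(p, N) = -4 - 2*N*p (o(p, N) = ((-4*p)*N - 8)/2 = (-4*N*p - 8)/2 = (-8 - 4*N*p)/2 = -4 - 2*N*p)
o(T, -19) - 1*73 = (-4 - 2*(-19)*(-8)) - 1*73 = (-4 - 304) - 73 = -308 - 73 = -381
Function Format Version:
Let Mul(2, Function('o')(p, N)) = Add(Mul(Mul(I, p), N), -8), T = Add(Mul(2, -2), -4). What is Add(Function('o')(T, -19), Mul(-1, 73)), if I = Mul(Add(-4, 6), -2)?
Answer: -381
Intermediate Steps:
T = -8 (T = Add(-4, -4) = -8)
I = -4 (I = Mul(2, -2) = -4)
Function('o')(p, N) = Add(-4, Mul(-2, N, p)) (Function('o')(p, N) = Mul(Rational(1, 2), Add(Mul(Mul(-4, p), N), -8)) = Mul(Rational(1, 2), Add(Mul(-4, N, p), -8)) = Mul(Rational(1, 2), Add(-8, Mul(-4, N, p))) = Add(-4, Mul(-2, N, p)))
Add(Function('o')(T, -19), Mul(-1, 73)) = Add(Add(-4, Mul(-2, -19, -8)), Mul(-1, 73)) = Add(Add(-4, -304), -73) = Add(-308, -73) = -381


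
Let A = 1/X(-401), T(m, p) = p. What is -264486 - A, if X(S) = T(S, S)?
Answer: -106058885/401 ≈ -2.6449e+5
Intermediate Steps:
X(S) = S
A = -1/401 (A = 1/(-401) = -1/401 ≈ -0.0024938)
-264486 - A = -264486 - 1*(-1/401) = -264486 + 1/401 = -106058885/401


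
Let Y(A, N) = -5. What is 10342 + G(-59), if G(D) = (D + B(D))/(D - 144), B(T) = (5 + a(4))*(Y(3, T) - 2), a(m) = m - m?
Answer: 2099520/203 ≈ 10342.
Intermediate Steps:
a(m) = 0
B(T) = -35 (B(T) = (5 + 0)*(-5 - 2) = 5*(-7) = -35)
G(D) = (-35 + D)/(-144 + D) (G(D) = (D - 35)/(D - 144) = (-35 + D)/(-144 + D))
10342 + G(-59) = 10342 + (-35 - 59)/(-144 - 59) = 10342 - 94/(-203) = 10342 - 1/203*(-94) = 10342 + 94/203 = 2099520/203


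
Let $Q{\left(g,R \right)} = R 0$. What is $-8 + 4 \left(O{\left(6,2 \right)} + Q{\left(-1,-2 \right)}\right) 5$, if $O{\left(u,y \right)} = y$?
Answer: $32$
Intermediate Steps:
$Q{\left(g,R \right)} = 0$
$-8 + 4 \left(O{\left(6,2 \right)} + Q{\left(-1,-2 \right)}\right) 5 = -8 + 4 \left(2 + 0\right) 5 = -8 + 4 \cdot 2 \cdot 5 = -8 + 8 \cdot 5 = -8 + 40 = 32$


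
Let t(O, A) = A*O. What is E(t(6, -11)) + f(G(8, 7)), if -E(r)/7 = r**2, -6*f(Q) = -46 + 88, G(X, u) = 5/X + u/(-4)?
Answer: -30499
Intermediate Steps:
G(X, u) = 5/X - u/4 (G(X, u) = 5/X + u*(-1/4) = 5/X - u/4)
f(Q) = -7 (f(Q) = -(-46 + 88)/6 = -1/6*42 = -7)
E(r) = -7*r**2
E(t(6, -11)) + f(G(8, 7)) = -7*(-11*6)**2 - 7 = -7*(-66)**2 - 7 = -7*4356 - 7 = -30492 - 7 = -30499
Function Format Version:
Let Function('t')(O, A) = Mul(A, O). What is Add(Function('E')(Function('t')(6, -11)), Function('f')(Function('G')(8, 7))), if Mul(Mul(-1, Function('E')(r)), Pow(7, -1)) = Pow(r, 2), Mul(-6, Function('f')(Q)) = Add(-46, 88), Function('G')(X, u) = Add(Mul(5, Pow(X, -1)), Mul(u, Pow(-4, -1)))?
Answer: -30499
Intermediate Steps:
Function('G')(X, u) = Add(Mul(5, Pow(X, -1)), Mul(Rational(-1, 4), u)) (Function('G')(X, u) = Add(Mul(5, Pow(X, -1)), Mul(u, Rational(-1, 4))) = Add(Mul(5, Pow(X, -1)), Mul(Rational(-1, 4), u)))
Function('f')(Q) = -7 (Function('f')(Q) = Mul(Rational(-1, 6), Add(-46, 88)) = Mul(Rational(-1, 6), 42) = -7)
Function('E')(r) = Mul(-7, Pow(r, 2))
Add(Function('E')(Function('t')(6, -11)), Function('f')(Function('G')(8, 7))) = Add(Mul(-7, Pow(Mul(-11, 6), 2)), -7) = Add(Mul(-7, Pow(-66, 2)), -7) = Add(Mul(-7, 4356), -7) = Add(-30492, -7) = -30499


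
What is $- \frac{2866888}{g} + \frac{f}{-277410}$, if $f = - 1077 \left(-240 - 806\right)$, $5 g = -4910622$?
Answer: $- \frac{129625410727}{113521304085} \approx -1.1419$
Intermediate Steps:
$g = - \frac{4910622}{5}$ ($g = \frac{1}{5} \left(-4910622\right) = - \frac{4910622}{5} \approx -9.8212 \cdot 10^{5}$)
$f = 1126542$ ($f = \left(-1077\right) \left(-1046\right) = 1126542$)
$- \frac{2866888}{g} + \frac{f}{-277410} = - \frac{2866888}{- \frac{4910622}{5}} + \frac{1126542}{-277410} = \left(-2866888\right) \left(- \frac{5}{4910622}\right) + 1126542 \left(- \frac{1}{277410}\right) = \frac{7167220}{2455311} - \frac{187757}{46235} = - \frac{129625410727}{113521304085}$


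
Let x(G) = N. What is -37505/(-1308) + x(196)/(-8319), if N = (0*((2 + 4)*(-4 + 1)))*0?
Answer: 37505/1308 ≈ 28.674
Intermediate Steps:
N = 0 (N = (0*(6*(-3)))*0 = (0*(-18))*0 = 0*0 = 0)
x(G) = 0
-37505/(-1308) + x(196)/(-8319) = -37505/(-1308) + 0/(-8319) = -37505*(-1/1308) + 0*(-1/8319) = 37505/1308 + 0 = 37505/1308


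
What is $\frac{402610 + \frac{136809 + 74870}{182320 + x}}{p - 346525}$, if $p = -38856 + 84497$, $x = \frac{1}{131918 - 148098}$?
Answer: $- \frac{31254678992095}{23357605908882} \approx -1.3381$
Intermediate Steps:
$x = - \frac{1}{16180}$ ($x = \frac{1}{-16180} = - \frac{1}{16180} \approx -6.1805 \cdot 10^{-5}$)
$p = 45641$
$\frac{402610 + \frac{136809 + 74870}{182320 + x}}{p - 346525} = \frac{402610 + \frac{136809 + 74870}{182320 - \frac{1}{16180}}}{45641 - 346525} = \frac{402610 + \frac{211679}{\frac{2949937599}{16180}}}{-300884} = \left(402610 + 211679 \cdot \frac{16180}{2949937599}\right) \left(- \frac{1}{300884}\right) = \left(402610 + \frac{3424966220}{2949937599}\right) \left(- \frac{1}{300884}\right) = \frac{1187677801699610}{2949937599} \left(- \frac{1}{300884}\right) = - \frac{31254678992095}{23357605908882}$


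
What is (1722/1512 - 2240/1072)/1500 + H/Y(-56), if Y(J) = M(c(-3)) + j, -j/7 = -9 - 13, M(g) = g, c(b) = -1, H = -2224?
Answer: -894086981/61506000 ≈ -14.537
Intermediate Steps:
j = 154 (j = -7*(-9 - 13) = -7*(-22) = 154)
Y(J) = 153 (Y(J) = -1 + 154 = 153)
(1722/1512 - 2240/1072)/1500 + H/Y(-56) = (1722/1512 - 2240/1072)/1500 - 2224/153 = (1722*(1/1512) - 2240*1/1072)*(1/1500) - 2224*1/153 = (41/36 - 140/67)*(1/1500) - 2224/153 = -2293/2412*1/1500 - 2224/153 = -2293/3618000 - 2224/153 = -894086981/61506000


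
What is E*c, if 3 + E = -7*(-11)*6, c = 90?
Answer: 41310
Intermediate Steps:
E = 459 (E = -3 - 7*(-11)*6 = -3 + 77*6 = -3 + 462 = 459)
E*c = 459*90 = 41310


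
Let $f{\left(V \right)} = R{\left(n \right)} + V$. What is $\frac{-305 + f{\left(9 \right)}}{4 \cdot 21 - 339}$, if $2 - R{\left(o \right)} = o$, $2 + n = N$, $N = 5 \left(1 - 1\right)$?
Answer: $\frac{292}{255} \approx 1.1451$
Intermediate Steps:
$N = 0$ ($N = 5 \cdot 0 = 0$)
$n = -2$ ($n = -2 + 0 = -2$)
$R{\left(o \right)} = 2 - o$
$f{\left(V \right)} = 4 + V$ ($f{\left(V \right)} = \left(2 - -2\right) + V = \left(2 + 2\right) + V = 4 + V$)
$\frac{-305 + f{\left(9 \right)}}{4 \cdot 21 - 339} = \frac{-305 + \left(4 + 9\right)}{4 \cdot 21 - 339} = \frac{-305 + 13}{84 - 339} = - \frac{292}{-255} = \left(-292\right) \left(- \frac{1}{255}\right) = \frac{292}{255}$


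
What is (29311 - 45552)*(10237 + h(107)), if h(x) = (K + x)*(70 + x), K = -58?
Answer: -307117310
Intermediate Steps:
h(x) = (-58 + x)*(70 + x)
(29311 - 45552)*(10237 + h(107)) = (29311 - 45552)*(10237 + (-4060 + 107**2 + 12*107)) = -16241*(10237 + (-4060 + 11449 + 1284)) = -16241*(10237 + 8673) = -16241*18910 = -307117310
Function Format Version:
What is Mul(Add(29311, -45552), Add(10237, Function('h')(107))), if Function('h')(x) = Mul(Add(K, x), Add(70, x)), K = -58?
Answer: -307117310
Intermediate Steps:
Function('h')(x) = Mul(Add(-58, x), Add(70, x))
Mul(Add(29311, -45552), Add(10237, Function('h')(107))) = Mul(Add(29311, -45552), Add(10237, Add(-4060, Pow(107, 2), Mul(12, 107)))) = Mul(-16241, Add(10237, Add(-4060, 11449, 1284))) = Mul(-16241, Add(10237, 8673)) = Mul(-16241, 18910) = -307117310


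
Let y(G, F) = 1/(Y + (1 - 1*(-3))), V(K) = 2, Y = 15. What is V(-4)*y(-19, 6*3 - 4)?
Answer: 2/19 ≈ 0.10526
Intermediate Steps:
y(G, F) = 1/19 (y(G, F) = 1/(15 + (1 - 1*(-3))) = 1/(15 + (1 + 3)) = 1/(15 + 4) = 1/19)
V(-4)*y(-19, 6*3 - 4) = 2*(1/19) = 2/19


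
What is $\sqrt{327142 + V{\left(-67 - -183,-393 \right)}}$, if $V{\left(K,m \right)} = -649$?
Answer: $3 \sqrt{36277} \approx 571.4$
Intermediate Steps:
$\sqrt{327142 + V{\left(-67 - -183,-393 \right)}} = \sqrt{327142 - 649} = \sqrt{326493} = 3 \sqrt{36277}$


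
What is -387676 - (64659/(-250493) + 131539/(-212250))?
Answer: -20611577202411523/53167139250 ≈ -3.8768e+5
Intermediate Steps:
-387676 - (64659/(-250493) + 131539/(-212250)) = -387676 - (64659*(-1/250493) + 131539*(-1/212250)) = -387676 - (-64659/250493 - 131539/212250) = -387676 - 1*(-46673471477/53167139250) = -387676 + 46673471477/53167139250 = -20611577202411523/53167139250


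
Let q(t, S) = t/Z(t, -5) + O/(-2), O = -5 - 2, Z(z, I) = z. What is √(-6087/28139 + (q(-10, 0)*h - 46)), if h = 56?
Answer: √162940202033/28139 ≈ 14.345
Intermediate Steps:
O = -7
q(t, S) = 9/2 (q(t, S) = t/t - 7/(-2) = 1 - 7*(-½) = 1 + 7/2 = 9/2)
√(-6087/28139 + (q(-10, 0)*h - 46)) = √(-6087/28139 + ((9/2)*56 - 46)) = √(-6087*1/28139 + (252 - 46)) = √(-6087/28139 + 206) = √(5790547/28139) = √162940202033/28139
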